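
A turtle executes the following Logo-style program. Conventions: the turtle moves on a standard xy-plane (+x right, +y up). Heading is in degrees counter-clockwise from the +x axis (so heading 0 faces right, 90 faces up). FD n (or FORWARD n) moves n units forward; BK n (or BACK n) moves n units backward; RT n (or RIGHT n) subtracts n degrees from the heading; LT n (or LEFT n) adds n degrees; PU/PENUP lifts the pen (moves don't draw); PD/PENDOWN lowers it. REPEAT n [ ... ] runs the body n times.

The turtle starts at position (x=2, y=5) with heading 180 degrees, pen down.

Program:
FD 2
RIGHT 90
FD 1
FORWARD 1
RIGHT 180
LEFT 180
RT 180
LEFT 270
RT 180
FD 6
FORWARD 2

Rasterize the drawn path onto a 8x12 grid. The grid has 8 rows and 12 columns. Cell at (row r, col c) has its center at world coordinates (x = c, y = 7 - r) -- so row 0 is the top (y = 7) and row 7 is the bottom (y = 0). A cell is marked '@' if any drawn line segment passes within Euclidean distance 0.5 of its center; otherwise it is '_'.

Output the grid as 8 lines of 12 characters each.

Answer: @@@@@@@@@___
@___________
@@@_________
____________
____________
____________
____________
____________

Derivation:
Segment 0: (2,5) -> (0,5)
Segment 1: (0,5) -> (0,6)
Segment 2: (0,6) -> (0,7)
Segment 3: (0,7) -> (6,7)
Segment 4: (6,7) -> (8,7)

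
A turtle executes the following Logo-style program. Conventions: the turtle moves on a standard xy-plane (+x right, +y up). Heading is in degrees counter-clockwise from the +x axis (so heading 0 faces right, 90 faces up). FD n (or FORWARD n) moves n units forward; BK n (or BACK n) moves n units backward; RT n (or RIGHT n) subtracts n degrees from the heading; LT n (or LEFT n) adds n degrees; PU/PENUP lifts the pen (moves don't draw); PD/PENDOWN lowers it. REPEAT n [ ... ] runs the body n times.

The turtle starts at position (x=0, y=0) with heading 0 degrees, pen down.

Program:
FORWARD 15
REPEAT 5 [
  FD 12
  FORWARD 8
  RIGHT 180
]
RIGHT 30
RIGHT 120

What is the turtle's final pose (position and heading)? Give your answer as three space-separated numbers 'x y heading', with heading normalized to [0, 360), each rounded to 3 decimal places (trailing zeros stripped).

Answer: 35 0 30

Derivation:
Executing turtle program step by step:
Start: pos=(0,0), heading=0, pen down
FD 15: (0,0) -> (15,0) [heading=0, draw]
REPEAT 5 [
  -- iteration 1/5 --
  FD 12: (15,0) -> (27,0) [heading=0, draw]
  FD 8: (27,0) -> (35,0) [heading=0, draw]
  RT 180: heading 0 -> 180
  -- iteration 2/5 --
  FD 12: (35,0) -> (23,0) [heading=180, draw]
  FD 8: (23,0) -> (15,0) [heading=180, draw]
  RT 180: heading 180 -> 0
  -- iteration 3/5 --
  FD 12: (15,0) -> (27,0) [heading=0, draw]
  FD 8: (27,0) -> (35,0) [heading=0, draw]
  RT 180: heading 0 -> 180
  -- iteration 4/5 --
  FD 12: (35,0) -> (23,0) [heading=180, draw]
  FD 8: (23,0) -> (15,0) [heading=180, draw]
  RT 180: heading 180 -> 0
  -- iteration 5/5 --
  FD 12: (15,0) -> (27,0) [heading=0, draw]
  FD 8: (27,0) -> (35,0) [heading=0, draw]
  RT 180: heading 0 -> 180
]
RT 30: heading 180 -> 150
RT 120: heading 150 -> 30
Final: pos=(35,0), heading=30, 11 segment(s) drawn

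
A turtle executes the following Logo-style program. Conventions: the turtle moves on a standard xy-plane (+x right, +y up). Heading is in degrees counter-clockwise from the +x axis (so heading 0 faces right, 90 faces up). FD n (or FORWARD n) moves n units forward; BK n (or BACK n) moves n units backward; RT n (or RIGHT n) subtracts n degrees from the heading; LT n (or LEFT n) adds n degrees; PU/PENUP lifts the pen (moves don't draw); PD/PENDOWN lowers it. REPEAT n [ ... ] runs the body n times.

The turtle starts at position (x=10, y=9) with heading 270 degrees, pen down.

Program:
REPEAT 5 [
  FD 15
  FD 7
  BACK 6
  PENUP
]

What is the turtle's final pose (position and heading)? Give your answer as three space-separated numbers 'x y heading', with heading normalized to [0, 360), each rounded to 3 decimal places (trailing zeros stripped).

Answer: 10 -71 270

Derivation:
Executing turtle program step by step:
Start: pos=(10,9), heading=270, pen down
REPEAT 5 [
  -- iteration 1/5 --
  FD 15: (10,9) -> (10,-6) [heading=270, draw]
  FD 7: (10,-6) -> (10,-13) [heading=270, draw]
  BK 6: (10,-13) -> (10,-7) [heading=270, draw]
  PU: pen up
  -- iteration 2/5 --
  FD 15: (10,-7) -> (10,-22) [heading=270, move]
  FD 7: (10,-22) -> (10,-29) [heading=270, move]
  BK 6: (10,-29) -> (10,-23) [heading=270, move]
  PU: pen up
  -- iteration 3/5 --
  FD 15: (10,-23) -> (10,-38) [heading=270, move]
  FD 7: (10,-38) -> (10,-45) [heading=270, move]
  BK 6: (10,-45) -> (10,-39) [heading=270, move]
  PU: pen up
  -- iteration 4/5 --
  FD 15: (10,-39) -> (10,-54) [heading=270, move]
  FD 7: (10,-54) -> (10,-61) [heading=270, move]
  BK 6: (10,-61) -> (10,-55) [heading=270, move]
  PU: pen up
  -- iteration 5/5 --
  FD 15: (10,-55) -> (10,-70) [heading=270, move]
  FD 7: (10,-70) -> (10,-77) [heading=270, move]
  BK 6: (10,-77) -> (10,-71) [heading=270, move]
  PU: pen up
]
Final: pos=(10,-71), heading=270, 3 segment(s) drawn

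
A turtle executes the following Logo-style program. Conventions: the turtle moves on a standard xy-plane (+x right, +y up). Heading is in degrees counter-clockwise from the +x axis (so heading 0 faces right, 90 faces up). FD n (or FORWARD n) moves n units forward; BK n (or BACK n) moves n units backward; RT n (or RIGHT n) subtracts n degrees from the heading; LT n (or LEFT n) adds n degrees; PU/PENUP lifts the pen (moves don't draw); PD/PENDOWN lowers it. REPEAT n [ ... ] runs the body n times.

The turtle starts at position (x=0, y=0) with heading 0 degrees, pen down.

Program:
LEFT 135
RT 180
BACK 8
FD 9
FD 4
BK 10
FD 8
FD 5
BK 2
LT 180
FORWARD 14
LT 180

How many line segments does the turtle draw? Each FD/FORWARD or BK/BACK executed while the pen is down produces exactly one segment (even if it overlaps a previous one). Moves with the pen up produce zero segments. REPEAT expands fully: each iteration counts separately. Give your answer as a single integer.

Executing turtle program step by step:
Start: pos=(0,0), heading=0, pen down
LT 135: heading 0 -> 135
RT 180: heading 135 -> 315
BK 8: (0,0) -> (-5.657,5.657) [heading=315, draw]
FD 9: (-5.657,5.657) -> (0.707,-0.707) [heading=315, draw]
FD 4: (0.707,-0.707) -> (3.536,-3.536) [heading=315, draw]
BK 10: (3.536,-3.536) -> (-3.536,3.536) [heading=315, draw]
FD 8: (-3.536,3.536) -> (2.121,-2.121) [heading=315, draw]
FD 5: (2.121,-2.121) -> (5.657,-5.657) [heading=315, draw]
BK 2: (5.657,-5.657) -> (4.243,-4.243) [heading=315, draw]
LT 180: heading 315 -> 135
FD 14: (4.243,-4.243) -> (-5.657,5.657) [heading=135, draw]
LT 180: heading 135 -> 315
Final: pos=(-5.657,5.657), heading=315, 8 segment(s) drawn
Segments drawn: 8

Answer: 8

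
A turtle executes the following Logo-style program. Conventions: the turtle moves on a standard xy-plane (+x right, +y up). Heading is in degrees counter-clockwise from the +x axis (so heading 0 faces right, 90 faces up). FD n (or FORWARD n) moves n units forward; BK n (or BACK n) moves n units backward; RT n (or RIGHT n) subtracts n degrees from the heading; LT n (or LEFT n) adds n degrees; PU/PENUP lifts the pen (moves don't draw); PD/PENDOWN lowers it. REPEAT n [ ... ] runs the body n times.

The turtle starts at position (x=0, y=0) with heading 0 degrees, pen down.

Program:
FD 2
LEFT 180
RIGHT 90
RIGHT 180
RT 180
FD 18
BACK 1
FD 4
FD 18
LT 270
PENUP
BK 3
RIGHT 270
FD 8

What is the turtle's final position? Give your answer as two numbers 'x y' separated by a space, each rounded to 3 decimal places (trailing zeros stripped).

Executing turtle program step by step:
Start: pos=(0,0), heading=0, pen down
FD 2: (0,0) -> (2,0) [heading=0, draw]
LT 180: heading 0 -> 180
RT 90: heading 180 -> 90
RT 180: heading 90 -> 270
RT 180: heading 270 -> 90
FD 18: (2,0) -> (2,18) [heading=90, draw]
BK 1: (2,18) -> (2,17) [heading=90, draw]
FD 4: (2,17) -> (2,21) [heading=90, draw]
FD 18: (2,21) -> (2,39) [heading=90, draw]
LT 270: heading 90 -> 0
PU: pen up
BK 3: (2,39) -> (-1,39) [heading=0, move]
RT 270: heading 0 -> 90
FD 8: (-1,39) -> (-1,47) [heading=90, move]
Final: pos=(-1,47), heading=90, 5 segment(s) drawn

Answer: -1 47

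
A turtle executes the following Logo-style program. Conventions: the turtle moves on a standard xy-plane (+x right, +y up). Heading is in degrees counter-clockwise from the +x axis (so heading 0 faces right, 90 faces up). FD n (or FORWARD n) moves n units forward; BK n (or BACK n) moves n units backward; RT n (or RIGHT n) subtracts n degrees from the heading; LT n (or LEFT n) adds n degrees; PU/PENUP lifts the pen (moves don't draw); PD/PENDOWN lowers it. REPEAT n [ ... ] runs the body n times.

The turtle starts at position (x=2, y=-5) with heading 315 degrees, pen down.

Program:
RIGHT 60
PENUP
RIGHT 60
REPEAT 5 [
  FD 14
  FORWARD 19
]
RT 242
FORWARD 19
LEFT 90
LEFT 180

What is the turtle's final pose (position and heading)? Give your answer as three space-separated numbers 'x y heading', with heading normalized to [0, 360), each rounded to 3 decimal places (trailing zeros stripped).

Executing turtle program step by step:
Start: pos=(2,-5), heading=315, pen down
RT 60: heading 315 -> 255
PU: pen up
RT 60: heading 255 -> 195
REPEAT 5 [
  -- iteration 1/5 --
  FD 14: (2,-5) -> (-11.523,-8.623) [heading=195, move]
  FD 19: (-11.523,-8.623) -> (-29.876,-13.541) [heading=195, move]
  -- iteration 2/5 --
  FD 14: (-29.876,-13.541) -> (-43.399,-17.164) [heading=195, move]
  FD 19: (-43.399,-17.164) -> (-61.751,-22.082) [heading=195, move]
  -- iteration 3/5 --
  FD 14: (-61.751,-22.082) -> (-75.274,-25.706) [heading=195, move]
  FD 19: (-75.274,-25.706) -> (-93.627,-30.623) [heading=195, move]
  -- iteration 4/5 --
  FD 14: (-93.627,-30.623) -> (-107.15,-34.247) [heading=195, move]
  FD 19: (-107.15,-34.247) -> (-125.502,-39.164) [heading=195, move]
  -- iteration 5/5 --
  FD 14: (-125.502,-39.164) -> (-139.025,-42.788) [heading=195, move]
  FD 19: (-139.025,-42.788) -> (-157.378,-47.705) [heading=195, move]
]
RT 242: heading 195 -> 313
FD 19: (-157.378,-47.705) -> (-144.42,-61.601) [heading=313, move]
LT 90: heading 313 -> 43
LT 180: heading 43 -> 223
Final: pos=(-144.42,-61.601), heading=223, 0 segment(s) drawn

Answer: -144.42 -61.601 223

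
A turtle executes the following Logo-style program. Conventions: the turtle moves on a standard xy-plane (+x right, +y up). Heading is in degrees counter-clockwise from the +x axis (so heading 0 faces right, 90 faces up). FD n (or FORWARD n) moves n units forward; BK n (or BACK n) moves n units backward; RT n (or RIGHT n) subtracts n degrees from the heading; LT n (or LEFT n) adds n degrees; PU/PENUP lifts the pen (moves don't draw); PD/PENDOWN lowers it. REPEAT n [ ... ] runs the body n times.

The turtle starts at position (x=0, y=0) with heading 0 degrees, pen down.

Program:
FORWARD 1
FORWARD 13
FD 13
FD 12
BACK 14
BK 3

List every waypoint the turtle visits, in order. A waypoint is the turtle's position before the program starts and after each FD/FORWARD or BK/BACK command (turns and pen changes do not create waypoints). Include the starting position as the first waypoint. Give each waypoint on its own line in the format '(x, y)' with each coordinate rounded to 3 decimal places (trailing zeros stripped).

Executing turtle program step by step:
Start: pos=(0,0), heading=0, pen down
FD 1: (0,0) -> (1,0) [heading=0, draw]
FD 13: (1,0) -> (14,0) [heading=0, draw]
FD 13: (14,0) -> (27,0) [heading=0, draw]
FD 12: (27,0) -> (39,0) [heading=0, draw]
BK 14: (39,0) -> (25,0) [heading=0, draw]
BK 3: (25,0) -> (22,0) [heading=0, draw]
Final: pos=(22,0), heading=0, 6 segment(s) drawn
Waypoints (7 total):
(0, 0)
(1, 0)
(14, 0)
(27, 0)
(39, 0)
(25, 0)
(22, 0)

Answer: (0, 0)
(1, 0)
(14, 0)
(27, 0)
(39, 0)
(25, 0)
(22, 0)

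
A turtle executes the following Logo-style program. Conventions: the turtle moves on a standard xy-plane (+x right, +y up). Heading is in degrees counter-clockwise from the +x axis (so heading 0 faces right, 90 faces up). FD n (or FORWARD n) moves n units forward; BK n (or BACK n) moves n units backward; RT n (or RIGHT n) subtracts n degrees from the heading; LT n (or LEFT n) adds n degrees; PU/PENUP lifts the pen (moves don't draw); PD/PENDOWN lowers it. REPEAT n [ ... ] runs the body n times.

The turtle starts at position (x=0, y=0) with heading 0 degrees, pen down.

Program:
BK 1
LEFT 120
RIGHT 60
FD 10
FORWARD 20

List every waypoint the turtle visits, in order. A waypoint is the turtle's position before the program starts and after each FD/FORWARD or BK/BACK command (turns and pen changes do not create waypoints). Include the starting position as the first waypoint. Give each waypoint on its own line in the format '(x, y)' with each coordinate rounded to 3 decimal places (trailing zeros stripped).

Executing turtle program step by step:
Start: pos=(0,0), heading=0, pen down
BK 1: (0,0) -> (-1,0) [heading=0, draw]
LT 120: heading 0 -> 120
RT 60: heading 120 -> 60
FD 10: (-1,0) -> (4,8.66) [heading=60, draw]
FD 20: (4,8.66) -> (14,25.981) [heading=60, draw]
Final: pos=(14,25.981), heading=60, 3 segment(s) drawn
Waypoints (4 total):
(0, 0)
(-1, 0)
(4, 8.66)
(14, 25.981)

Answer: (0, 0)
(-1, 0)
(4, 8.66)
(14, 25.981)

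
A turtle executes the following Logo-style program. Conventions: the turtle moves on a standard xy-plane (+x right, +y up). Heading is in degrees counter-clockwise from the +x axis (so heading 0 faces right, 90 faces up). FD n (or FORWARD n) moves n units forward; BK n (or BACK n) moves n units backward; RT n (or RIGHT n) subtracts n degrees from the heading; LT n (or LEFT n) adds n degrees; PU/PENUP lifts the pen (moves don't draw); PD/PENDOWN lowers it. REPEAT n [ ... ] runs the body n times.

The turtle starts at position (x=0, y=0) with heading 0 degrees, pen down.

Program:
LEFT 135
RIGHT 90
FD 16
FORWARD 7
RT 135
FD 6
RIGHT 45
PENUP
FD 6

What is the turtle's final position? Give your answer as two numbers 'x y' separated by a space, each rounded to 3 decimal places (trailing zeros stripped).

Answer: 12.021 6.021

Derivation:
Executing turtle program step by step:
Start: pos=(0,0), heading=0, pen down
LT 135: heading 0 -> 135
RT 90: heading 135 -> 45
FD 16: (0,0) -> (11.314,11.314) [heading=45, draw]
FD 7: (11.314,11.314) -> (16.263,16.263) [heading=45, draw]
RT 135: heading 45 -> 270
FD 6: (16.263,16.263) -> (16.263,10.263) [heading=270, draw]
RT 45: heading 270 -> 225
PU: pen up
FD 6: (16.263,10.263) -> (12.021,6.021) [heading=225, move]
Final: pos=(12.021,6.021), heading=225, 3 segment(s) drawn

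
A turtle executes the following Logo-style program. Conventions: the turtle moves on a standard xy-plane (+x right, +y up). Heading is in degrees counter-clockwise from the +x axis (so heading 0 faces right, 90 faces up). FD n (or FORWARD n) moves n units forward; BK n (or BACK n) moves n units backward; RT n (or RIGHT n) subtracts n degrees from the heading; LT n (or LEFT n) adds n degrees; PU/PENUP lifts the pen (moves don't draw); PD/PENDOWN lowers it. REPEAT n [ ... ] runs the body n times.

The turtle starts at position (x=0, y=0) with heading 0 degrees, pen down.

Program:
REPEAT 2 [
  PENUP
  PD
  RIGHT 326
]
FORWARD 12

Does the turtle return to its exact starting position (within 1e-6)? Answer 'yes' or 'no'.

Answer: no

Derivation:
Executing turtle program step by step:
Start: pos=(0,0), heading=0, pen down
REPEAT 2 [
  -- iteration 1/2 --
  PU: pen up
  PD: pen down
  RT 326: heading 0 -> 34
  -- iteration 2/2 --
  PU: pen up
  PD: pen down
  RT 326: heading 34 -> 68
]
FD 12: (0,0) -> (4.495,11.126) [heading=68, draw]
Final: pos=(4.495,11.126), heading=68, 1 segment(s) drawn

Start position: (0, 0)
Final position: (4.495, 11.126)
Distance = 12; >= 1e-6 -> NOT closed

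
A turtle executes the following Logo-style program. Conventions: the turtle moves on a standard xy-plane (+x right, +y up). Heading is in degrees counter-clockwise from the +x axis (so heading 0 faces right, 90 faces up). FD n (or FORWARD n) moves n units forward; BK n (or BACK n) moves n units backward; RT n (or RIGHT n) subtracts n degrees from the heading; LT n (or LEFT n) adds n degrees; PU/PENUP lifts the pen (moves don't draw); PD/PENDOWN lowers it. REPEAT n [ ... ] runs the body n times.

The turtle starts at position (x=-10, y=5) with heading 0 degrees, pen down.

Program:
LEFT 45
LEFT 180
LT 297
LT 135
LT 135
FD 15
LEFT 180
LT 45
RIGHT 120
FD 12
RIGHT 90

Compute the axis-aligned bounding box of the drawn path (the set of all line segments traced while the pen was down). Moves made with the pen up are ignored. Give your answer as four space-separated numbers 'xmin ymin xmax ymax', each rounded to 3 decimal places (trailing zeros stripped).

Executing turtle program step by step:
Start: pos=(-10,5), heading=0, pen down
LT 45: heading 0 -> 45
LT 180: heading 45 -> 225
LT 297: heading 225 -> 162
LT 135: heading 162 -> 297
LT 135: heading 297 -> 72
FD 15: (-10,5) -> (-5.365,19.266) [heading=72, draw]
LT 180: heading 72 -> 252
LT 45: heading 252 -> 297
RT 120: heading 297 -> 177
FD 12: (-5.365,19.266) -> (-17.348,19.894) [heading=177, draw]
RT 90: heading 177 -> 87
Final: pos=(-17.348,19.894), heading=87, 2 segment(s) drawn

Segment endpoints: x in {-17.348, -10, -5.365}, y in {5, 19.266, 19.894}
xmin=-17.348, ymin=5, xmax=-5.365, ymax=19.894

Answer: -17.348 5 -5.365 19.894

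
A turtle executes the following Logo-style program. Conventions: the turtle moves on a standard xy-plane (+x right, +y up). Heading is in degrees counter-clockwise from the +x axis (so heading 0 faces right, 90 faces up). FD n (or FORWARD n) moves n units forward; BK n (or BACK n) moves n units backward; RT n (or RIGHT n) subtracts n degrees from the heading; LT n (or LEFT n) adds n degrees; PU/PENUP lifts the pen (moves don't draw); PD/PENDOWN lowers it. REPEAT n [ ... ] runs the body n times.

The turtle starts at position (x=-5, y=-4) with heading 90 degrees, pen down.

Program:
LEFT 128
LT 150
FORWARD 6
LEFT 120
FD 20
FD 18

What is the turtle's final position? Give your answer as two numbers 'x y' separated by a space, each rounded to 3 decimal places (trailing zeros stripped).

Answer: -22.454 26.779

Derivation:
Executing turtle program step by step:
Start: pos=(-5,-4), heading=90, pen down
LT 128: heading 90 -> 218
LT 150: heading 218 -> 8
FD 6: (-5,-4) -> (0.942,-3.165) [heading=8, draw]
LT 120: heading 8 -> 128
FD 20: (0.942,-3.165) -> (-11.372,12.595) [heading=128, draw]
FD 18: (-11.372,12.595) -> (-22.454,26.779) [heading=128, draw]
Final: pos=(-22.454,26.779), heading=128, 3 segment(s) drawn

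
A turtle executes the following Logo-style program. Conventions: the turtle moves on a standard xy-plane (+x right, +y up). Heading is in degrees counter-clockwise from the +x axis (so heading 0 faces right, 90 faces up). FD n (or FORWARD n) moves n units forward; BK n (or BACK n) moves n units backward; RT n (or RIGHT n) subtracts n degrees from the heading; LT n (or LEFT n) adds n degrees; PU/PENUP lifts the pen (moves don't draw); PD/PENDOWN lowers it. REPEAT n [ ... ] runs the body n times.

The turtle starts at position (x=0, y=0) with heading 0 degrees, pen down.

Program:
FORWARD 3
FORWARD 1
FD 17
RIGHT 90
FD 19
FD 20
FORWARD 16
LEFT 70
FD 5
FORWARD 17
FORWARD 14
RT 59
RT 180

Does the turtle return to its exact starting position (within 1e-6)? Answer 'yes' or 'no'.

Executing turtle program step by step:
Start: pos=(0,0), heading=0, pen down
FD 3: (0,0) -> (3,0) [heading=0, draw]
FD 1: (3,0) -> (4,0) [heading=0, draw]
FD 17: (4,0) -> (21,0) [heading=0, draw]
RT 90: heading 0 -> 270
FD 19: (21,0) -> (21,-19) [heading=270, draw]
FD 20: (21,-19) -> (21,-39) [heading=270, draw]
FD 16: (21,-39) -> (21,-55) [heading=270, draw]
LT 70: heading 270 -> 340
FD 5: (21,-55) -> (25.698,-56.71) [heading=340, draw]
FD 17: (25.698,-56.71) -> (41.673,-62.524) [heading=340, draw]
FD 14: (41.673,-62.524) -> (54.829,-67.313) [heading=340, draw]
RT 59: heading 340 -> 281
RT 180: heading 281 -> 101
Final: pos=(54.829,-67.313), heading=101, 9 segment(s) drawn

Start position: (0, 0)
Final position: (54.829, -67.313)
Distance = 86.817; >= 1e-6 -> NOT closed

Answer: no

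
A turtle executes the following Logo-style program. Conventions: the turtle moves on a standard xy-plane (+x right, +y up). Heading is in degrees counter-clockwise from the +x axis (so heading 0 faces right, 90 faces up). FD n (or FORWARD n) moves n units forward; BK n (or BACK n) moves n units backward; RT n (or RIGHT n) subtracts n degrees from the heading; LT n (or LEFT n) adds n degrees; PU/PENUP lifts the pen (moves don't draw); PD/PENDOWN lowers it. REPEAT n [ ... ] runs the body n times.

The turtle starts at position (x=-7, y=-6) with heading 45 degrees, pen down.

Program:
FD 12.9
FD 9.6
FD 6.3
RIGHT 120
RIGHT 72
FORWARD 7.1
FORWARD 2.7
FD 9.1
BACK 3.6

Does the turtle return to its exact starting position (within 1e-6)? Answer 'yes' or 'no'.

Answer: no

Derivation:
Executing turtle program step by step:
Start: pos=(-7,-6), heading=45, pen down
FD 12.9: (-7,-6) -> (2.122,3.122) [heading=45, draw]
FD 9.6: (2.122,3.122) -> (8.91,9.91) [heading=45, draw]
FD 6.3: (8.91,9.91) -> (13.365,14.365) [heading=45, draw]
RT 120: heading 45 -> 285
RT 72: heading 285 -> 213
FD 7.1: (13.365,14.365) -> (7.41,10.498) [heading=213, draw]
FD 2.7: (7.41,10.498) -> (5.146,9.027) [heading=213, draw]
FD 9.1: (5.146,9.027) -> (-2.486,4.071) [heading=213, draw]
BK 3.6: (-2.486,4.071) -> (0.533,6.032) [heading=213, draw]
Final: pos=(0.533,6.032), heading=213, 7 segment(s) drawn

Start position: (-7, -6)
Final position: (0.533, 6.032)
Distance = 14.195; >= 1e-6 -> NOT closed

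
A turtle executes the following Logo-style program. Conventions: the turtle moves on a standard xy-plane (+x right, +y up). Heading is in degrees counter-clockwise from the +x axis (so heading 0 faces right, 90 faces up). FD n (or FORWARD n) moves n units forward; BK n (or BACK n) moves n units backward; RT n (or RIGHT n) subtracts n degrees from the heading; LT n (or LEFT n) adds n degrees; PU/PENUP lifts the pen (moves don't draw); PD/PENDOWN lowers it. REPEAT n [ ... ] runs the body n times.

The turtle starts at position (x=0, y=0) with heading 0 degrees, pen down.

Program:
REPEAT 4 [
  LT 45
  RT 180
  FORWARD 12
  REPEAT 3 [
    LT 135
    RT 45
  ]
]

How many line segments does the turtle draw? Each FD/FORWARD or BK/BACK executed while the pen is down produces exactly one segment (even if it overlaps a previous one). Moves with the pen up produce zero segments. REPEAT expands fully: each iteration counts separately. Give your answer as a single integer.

Answer: 4

Derivation:
Executing turtle program step by step:
Start: pos=(0,0), heading=0, pen down
REPEAT 4 [
  -- iteration 1/4 --
  LT 45: heading 0 -> 45
  RT 180: heading 45 -> 225
  FD 12: (0,0) -> (-8.485,-8.485) [heading=225, draw]
  REPEAT 3 [
    -- iteration 1/3 --
    LT 135: heading 225 -> 0
    RT 45: heading 0 -> 315
    -- iteration 2/3 --
    LT 135: heading 315 -> 90
    RT 45: heading 90 -> 45
    -- iteration 3/3 --
    LT 135: heading 45 -> 180
    RT 45: heading 180 -> 135
  ]
  -- iteration 2/4 --
  LT 45: heading 135 -> 180
  RT 180: heading 180 -> 0
  FD 12: (-8.485,-8.485) -> (3.515,-8.485) [heading=0, draw]
  REPEAT 3 [
    -- iteration 1/3 --
    LT 135: heading 0 -> 135
    RT 45: heading 135 -> 90
    -- iteration 2/3 --
    LT 135: heading 90 -> 225
    RT 45: heading 225 -> 180
    -- iteration 3/3 --
    LT 135: heading 180 -> 315
    RT 45: heading 315 -> 270
  ]
  -- iteration 3/4 --
  LT 45: heading 270 -> 315
  RT 180: heading 315 -> 135
  FD 12: (3.515,-8.485) -> (-4.971,0) [heading=135, draw]
  REPEAT 3 [
    -- iteration 1/3 --
    LT 135: heading 135 -> 270
    RT 45: heading 270 -> 225
    -- iteration 2/3 --
    LT 135: heading 225 -> 0
    RT 45: heading 0 -> 315
    -- iteration 3/3 --
    LT 135: heading 315 -> 90
    RT 45: heading 90 -> 45
  ]
  -- iteration 4/4 --
  LT 45: heading 45 -> 90
  RT 180: heading 90 -> 270
  FD 12: (-4.971,0) -> (-4.971,-12) [heading=270, draw]
  REPEAT 3 [
    -- iteration 1/3 --
    LT 135: heading 270 -> 45
    RT 45: heading 45 -> 0
    -- iteration 2/3 --
    LT 135: heading 0 -> 135
    RT 45: heading 135 -> 90
    -- iteration 3/3 --
    LT 135: heading 90 -> 225
    RT 45: heading 225 -> 180
  ]
]
Final: pos=(-4.971,-12), heading=180, 4 segment(s) drawn
Segments drawn: 4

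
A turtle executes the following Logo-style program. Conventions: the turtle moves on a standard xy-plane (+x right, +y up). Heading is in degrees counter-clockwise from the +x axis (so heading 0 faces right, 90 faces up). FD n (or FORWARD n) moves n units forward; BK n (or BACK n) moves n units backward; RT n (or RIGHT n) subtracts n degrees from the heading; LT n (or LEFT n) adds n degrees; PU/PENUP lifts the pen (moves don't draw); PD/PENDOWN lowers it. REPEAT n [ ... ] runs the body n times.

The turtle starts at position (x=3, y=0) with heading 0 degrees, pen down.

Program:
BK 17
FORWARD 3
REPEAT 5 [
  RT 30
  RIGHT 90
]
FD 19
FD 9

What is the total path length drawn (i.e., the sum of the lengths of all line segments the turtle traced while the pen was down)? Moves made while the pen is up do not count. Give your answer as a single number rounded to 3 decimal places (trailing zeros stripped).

Answer: 48

Derivation:
Executing turtle program step by step:
Start: pos=(3,0), heading=0, pen down
BK 17: (3,0) -> (-14,0) [heading=0, draw]
FD 3: (-14,0) -> (-11,0) [heading=0, draw]
REPEAT 5 [
  -- iteration 1/5 --
  RT 30: heading 0 -> 330
  RT 90: heading 330 -> 240
  -- iteration 2/5 --
  RT 30: heading 240 -> 210
  RT 90: heading 210 -> 120
  -- iteration 3/5 --
  RT 30: heading 120 -> 90
  RT 90: heading 90 -> 0
  -- iteration 4/5 --
  RT 30: heading 0 -> 330
  RT 90: heading 330 -> 240
  -- iteration 5/5 --
  RT 30: heading 240 -> 210
  RT 90: heading 210 -> 120
]
FD 19: (-11,0) -> (-20.5,16.454) [heading=120, draw]
FD 9: (-20.5,16.454) -> (-25,24.249) [heading=120, draw]
Final: pos=(-25,24.249), heading=120, 4 segment(s) drawn

Segment lengths:
  seg 1: (3,0) -> (-14,0), length = 17
  seg 2: (-14,0) -> (-11,0), length = 3
  seg 3: (-11,0) -> (-20.5,16.454), length = 19
  seg 4: (-20.5,16.454) -> (-25,24.249), length = 9
Total = 48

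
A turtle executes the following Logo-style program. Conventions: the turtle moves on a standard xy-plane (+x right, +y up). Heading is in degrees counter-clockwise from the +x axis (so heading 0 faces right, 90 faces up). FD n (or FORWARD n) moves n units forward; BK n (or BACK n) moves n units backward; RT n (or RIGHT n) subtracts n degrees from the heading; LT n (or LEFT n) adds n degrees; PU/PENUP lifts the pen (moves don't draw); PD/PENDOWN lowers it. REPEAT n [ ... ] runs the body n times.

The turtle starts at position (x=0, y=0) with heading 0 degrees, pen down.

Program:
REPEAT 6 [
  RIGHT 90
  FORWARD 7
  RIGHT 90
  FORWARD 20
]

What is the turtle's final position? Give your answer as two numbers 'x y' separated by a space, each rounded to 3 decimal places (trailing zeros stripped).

Answer: 0 0

Derivation:
Executing turtle program step by step:
Start: pos=(0,0), heading=0, pen down
REPEAT 6 [
  -- iteration 1/6 --
  RT 90: heading 0 -> 270
  FD 7: (0,0) -> (0,-7) [heading=270, draw]
  RT 90: heading 270 -> 180
  FD 20: (0,-7) -> (-20,-7) [heading=180, draw]
  -- iteration 2/6 --
  RT 90: heading 180 -> 90
  FD 7: (-20,-7) -> (-20,0) [heading=90, draw]
  RT 90: heading 90 -> 0
  FD 20: (-20,0) -> (0,0) [heading=0, draw]
  -- iteration 3/6 --
  RT 90: heading 0 -> 270
  FD 7: (0,0) -> (0,-7) [heading=270, draw]
  RT 90: heading 270 -> 180
  FD 20: (0,-7) -> (-20,-7) [heading=180, draw]
  -- iteration 4/6 --
  RT 90: heading 180 -> 90
  FD 7: (-20,-7) -> (-20,0) [heading=90, draw]
  RT 90: heading 90 -> 0
  FD 20: (-20,0) -> (0,0) [heading=0, draw]
  -- iteration 5/6 --
  RT 90: heading 0 -> 270
  FD 7: (0,0) -> (0,-7) [heading=270, draw]
  RT 90: heading 270 -> 180
  FD 20: (0,-7) -> (-20,-7) [heading=180, draw]
  -- iteration 6/6 --
  RT 90: heading 180 -> 90
  FD 7: (-20,-7) -> (-20,0) [heading=90, draw]
  RT 90: heading 90 -> 0
  FD 20: (-20,0) -> (0,0) [heading=0, draw]
]
Final: pos=(0,0), heading=0, 12 segment(s) drawn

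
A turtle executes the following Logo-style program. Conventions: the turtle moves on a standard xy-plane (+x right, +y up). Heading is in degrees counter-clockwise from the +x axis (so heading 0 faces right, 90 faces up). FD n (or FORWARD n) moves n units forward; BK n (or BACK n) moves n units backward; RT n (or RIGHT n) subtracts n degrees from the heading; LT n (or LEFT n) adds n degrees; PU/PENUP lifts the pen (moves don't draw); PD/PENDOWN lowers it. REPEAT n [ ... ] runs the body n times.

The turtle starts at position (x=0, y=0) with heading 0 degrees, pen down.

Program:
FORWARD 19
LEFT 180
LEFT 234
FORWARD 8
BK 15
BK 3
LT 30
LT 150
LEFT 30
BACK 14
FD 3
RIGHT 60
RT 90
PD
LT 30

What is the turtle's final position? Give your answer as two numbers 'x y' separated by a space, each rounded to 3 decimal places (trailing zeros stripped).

Executing turtle program step by step:
Start: pos=(0,0), heading=0, pen down
FD 19: (0,0) -> (19,0) [heading=0, draw]
LT 180: heading 0 -> 180
LT 234: heading 180 -> 54
FD 8: (19,0) -> (23.702,6.472) [heading=54, draw]
BK 15: (23.702,6.472) -> (14.886,-5.663) [heading=54, draw]
BK 3: (14.886,-5.663) -> (13.122,-8.09) [heading=54, draw]
LT 30: heading 54 -> 84
LT 150: heading 84 -> 234
LT 30: heading 234 -> 264
BK 14: (13.122,-8.09) -> (14.586,5.833) [heading=264, draw]
FD 3: (14.586,5.833) -> (14.272,2.85) [heading=264, draw]
RT 60: heading 264 -> 204
RT 90: heading 204 -> 114
PD: pen down
LT 30: heading 114 -> 144
Final: pos=(14.272,2.85), heading=144, 6 segment(s) drawn

Answer: 14.272 2.85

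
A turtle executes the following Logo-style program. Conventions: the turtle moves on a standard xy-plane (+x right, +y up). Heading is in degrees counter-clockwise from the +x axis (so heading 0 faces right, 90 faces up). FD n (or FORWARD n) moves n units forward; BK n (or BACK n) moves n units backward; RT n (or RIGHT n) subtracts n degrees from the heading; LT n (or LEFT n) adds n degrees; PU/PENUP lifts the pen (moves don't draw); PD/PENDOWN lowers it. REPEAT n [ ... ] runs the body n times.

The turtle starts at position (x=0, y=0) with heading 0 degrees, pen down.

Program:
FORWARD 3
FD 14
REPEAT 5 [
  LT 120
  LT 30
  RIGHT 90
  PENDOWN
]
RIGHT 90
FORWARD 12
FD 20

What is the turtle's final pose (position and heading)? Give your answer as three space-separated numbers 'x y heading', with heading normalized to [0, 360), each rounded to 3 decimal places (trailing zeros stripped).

Answer: -10.713 -16 210

Derivation:
Executing turtle program step by step:
Start: pos=(0,0), heading=0, pen down
FD 3: (0,0) -> (3,0) [heading=0, draw]
FD 14: (3,0) -> (17,0) [heading=0, draw]
REPEAT 5 [
  -- iteration 1/5 --
  LT 120: heading 0 -> 120
  LT 30: heading 120 -> 150
  RT 90: heading 150 -> 60
  PD: pen down
  -- iteration 2/5 --
  LT 120: heading 60 -> 180
  LT 30: heading 180 -> 210
  RT 90: heading 210 -> 120
  PD: pen down
  -- iteration 3/5 --
  LT 120: heading 120 -> 240
  LT 30: heading 240 -> 270
  RT 90: heading 270 -> 180
  PD: pen down
  -- iteration 4/5 --
  LT 120: heading 180 -> 300
  LT 30: heading 300 -> 330
  RT 90: heading 330 -> 240
  PD: pen down
  -- iteration 5/5 --
  LT 120: heading 240 -> 0
  LT 30: heading 0 -> 30
  RT 90: heading 30 -> 300
  PD: pen down
]
RT 90: heading 300 -> 210
FD 12: (17,0) -> (6.608,-6) [heading=210, draw]
FD 20: (6.608,-6) -> (-10.713,-16) [heading=210, draw]
Final: pos=(-10.713,-16), heading=210, 4 segment(s) drawn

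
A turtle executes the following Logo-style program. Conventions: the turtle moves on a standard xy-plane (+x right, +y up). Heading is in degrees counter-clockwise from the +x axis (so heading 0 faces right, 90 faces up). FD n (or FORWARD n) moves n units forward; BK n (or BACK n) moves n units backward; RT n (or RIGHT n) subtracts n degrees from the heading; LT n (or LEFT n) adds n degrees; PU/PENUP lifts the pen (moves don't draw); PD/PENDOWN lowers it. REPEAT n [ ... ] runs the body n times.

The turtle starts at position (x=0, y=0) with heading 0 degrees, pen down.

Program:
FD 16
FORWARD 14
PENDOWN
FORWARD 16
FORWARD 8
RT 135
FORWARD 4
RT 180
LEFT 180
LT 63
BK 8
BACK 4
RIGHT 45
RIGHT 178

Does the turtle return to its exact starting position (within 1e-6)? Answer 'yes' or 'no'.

Executing turtle program step by step:
Start: pos=(0,0), heading=0, pen down
FD 16: (0,0) -> (16,0) [heading=0, draw]
FD 14: (16,0) -> (30,0) [heading=0, draw]
PD: pen down
FD 16: (30,0) -> (46,0) [heading=0, draw]
FD 8: (46,0) -> (54,0) [heading=0, draw]
RT 135: heading 0 -> 225
FD 4: (54,0) -> (51.172,-2.828) [heading=225, draw]
RT 180: heading 225 -> 45
LT 180: heading 45 -> 225
LT 63: heading 225 -> 288
BK 8: (51.172,-2.828) -> (48.699,4.78) [heading=288, draw]
BK 4: (48.699,4.78) -> (47.463,8.584) [heading=288, draw]
RT 45: heading 288 -> 243
RT 178: heading 243 -> 65
Final: pos=(47.463,8.584), heading=65, 7 segment(s) drawn

Start position: (0, 0)
Final position: (47.463, 8.584)
Distance = 48.233; >= 1e-6 -> NOT closed

Answer: no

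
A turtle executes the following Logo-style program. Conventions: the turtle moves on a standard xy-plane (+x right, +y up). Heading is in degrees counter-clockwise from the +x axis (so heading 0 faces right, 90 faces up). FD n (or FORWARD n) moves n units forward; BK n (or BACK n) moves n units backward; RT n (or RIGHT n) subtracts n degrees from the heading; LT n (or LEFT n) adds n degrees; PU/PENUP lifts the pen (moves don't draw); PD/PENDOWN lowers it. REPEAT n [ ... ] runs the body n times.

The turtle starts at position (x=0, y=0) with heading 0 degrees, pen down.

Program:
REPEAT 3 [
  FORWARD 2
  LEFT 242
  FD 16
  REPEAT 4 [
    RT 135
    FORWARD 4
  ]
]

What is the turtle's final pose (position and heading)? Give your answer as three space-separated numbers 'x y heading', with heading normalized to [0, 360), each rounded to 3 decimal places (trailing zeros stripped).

Executing turtle program step by step:
Start: pos=(0,0), heading=0, pen down
REPEAT 3 [
  -- iteration 1/3 --
  FD 2: (0,0) -> (2,0) [heading=0, draw]
  LT 242: heading 0 -> 242
  FD 16: (2,0) -> (-5.512,-14.127) [heading=242, draw]
  REPEAT 4 [
    -- iteration 1/4 --
    RT 135: heading 242 -> 107
    FD 4: (-5.512,-14.127) -> (-6.681,-10.302) [heading=107, draw]
    -- iteration 2/4 --
    RT 135: heading 107 -> 332
    FD 4: (-6.681,-10.302) -> (-3.149,-12.18) [heading=332, draw]
    -- iteration 3/4 --
    RT 135: heading 332 -> 197
    FD 4: (-3.149,-12.18) -> (-6.974,-13.349) [heading=197, draw]
    -- iteration 4/4 --
    RT 135: heading 197 -> 62
    FD 4: (-6.974,-13.349) -> (-5.097,-9.818) [heading=62, draw]
  ]
  -- iteration 2/3 --
  FD 2: (-5.097,-9.818) -> (-4.158,-8.052) [heading=62, draw]
  LT 242: heading 62 -> 304
  FD 16: (-4.158,-8.052) -> (4.789,-21.316) [heading=304, draw]
  REPEAT 4 [
    -- iteration 1/4 --
    RT 135: heading 304 -> 169
    FD 4: (4.789,-21.316) -> (0.863,-20.553) [heading=169, draw]
    -- iteration 2/4 --
    RT 135: heading 169 -> 34
    FD 4: (0.863,-20.553) -> (4.179,-18.316) [heading=34, draw]
    -- iteration 3/4 --
    RT 135: heading 34 -> 259
    FD 4: (4.179,-18.316) -> (3.416,-22.243) [heading=259, draw]
    -- iteration 4/4 --
    RT 135: heading 259 -> 124
    FD 4: (3.416,-22.243) -> (1.179,-18.927) [heading=124, draw]
  ]
  -- iteration 3/3 --
  FD 2: (1.179,-18.927) -> (0.061,-17.269) [heading=124, draw]
  LT 242: heading 124 -> 6
  FD 16: (0.061,-17.269) -> (15.973,-15.596) [heading=6, draw]
  REPEAT 4 [
    -- iteration 1/4 --
    RT 135: heading 6 -> 231
    FD 4: (15.973,-15.596) -> (13.456,-18.705) [heading=231, draw]
    -- iteration 2/4 --
    RT 135: heading 231 -> 96
    FD 4: (13.456,-18.705) -> (13.038,-14.727) [heading=96, draw]
    -- iteration 3/4 --
    RT 135: heading 96 -> 321
    FD 4: (13.038,-14.727) -> (16.146,-17.244) [heading=321, draw]
    -- iteration 4/4 --
    RT 135: heading 321 -> 186
    FD 4: (16.146,-17.244) -> (12.168,-17.662) [heading=186, draw]
  ]
]
Final: pos=(12.168,-17.662), heading=186, 18 segment(s) drawn

Answer: 12.168 -17.662 186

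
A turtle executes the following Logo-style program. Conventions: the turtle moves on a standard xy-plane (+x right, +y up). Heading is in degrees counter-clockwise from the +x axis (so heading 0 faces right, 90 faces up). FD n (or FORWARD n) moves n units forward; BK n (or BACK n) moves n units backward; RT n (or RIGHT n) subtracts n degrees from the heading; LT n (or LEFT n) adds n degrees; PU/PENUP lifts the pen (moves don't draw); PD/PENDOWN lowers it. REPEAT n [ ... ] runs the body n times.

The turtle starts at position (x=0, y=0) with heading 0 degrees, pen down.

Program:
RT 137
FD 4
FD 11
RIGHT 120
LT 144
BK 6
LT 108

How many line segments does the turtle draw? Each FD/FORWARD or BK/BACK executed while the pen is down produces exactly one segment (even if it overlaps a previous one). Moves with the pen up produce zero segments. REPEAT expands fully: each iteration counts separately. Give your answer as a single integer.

Answer: 3

Derivation:
Executing turtle program step by step:
Start: pos=(0,0), heading=0, pen down
RT 137: heading 0 -> 223
FD 4: (0,0) -> (-2.925,-2.728) [heading=223, draw]
FD 11: (-2.925,-2.728) -> (-10.97,-10.23) [heading=223, draw]
RT 120: heading 223 -> 103
LT 144: heading 103 -> 247
BK 6: (-10.97,-10.23) -> (-8.626,-4.707) [heading=247, draw]
LT 108: heading 247 -> 355
Final: pos=(-8.626,-4.707), heading=355, 3 segment(s) drawn
Segments drawn: 3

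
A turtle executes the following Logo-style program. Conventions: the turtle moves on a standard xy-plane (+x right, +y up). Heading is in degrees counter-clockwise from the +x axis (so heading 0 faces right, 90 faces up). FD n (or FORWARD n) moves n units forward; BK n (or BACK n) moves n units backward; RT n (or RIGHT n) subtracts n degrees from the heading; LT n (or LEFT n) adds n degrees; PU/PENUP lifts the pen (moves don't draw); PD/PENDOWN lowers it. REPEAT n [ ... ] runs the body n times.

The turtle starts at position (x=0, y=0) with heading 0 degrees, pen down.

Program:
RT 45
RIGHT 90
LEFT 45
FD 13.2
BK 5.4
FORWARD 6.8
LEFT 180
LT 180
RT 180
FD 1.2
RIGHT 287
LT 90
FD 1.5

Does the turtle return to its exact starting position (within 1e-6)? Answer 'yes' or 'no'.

Executing turtle program step by step:
Start: pos=(0,0), heading=0, pen down
RT 45: heading 0 -> 315
RT 90: heading 315 -> 225
LT 45: heading 225 -> 270
FD 13.2: (0,0) -> (0,-13.2) [heading=270, draw]
BK 5.4: (0,-13.2) -> (0,-7.8) [heading=270, draw]
FD 6.8: (0,-7.8) -> (0,-14.6) [heading=270, draw]
LT 180: heading 270 -> 90
LT 180: heading 90 -> 270
RT 180: heading 270 -> 90
FD 1.2: (0,-14.6) -> (0,-13.4) [heading=90, draw]
RT 287: heading 90 -> 163
LT 90: heading 163 -> 253
FD 1.5: (0,-13.4) -> (-0.439,-14.834) [heading=253, draw]
Final: pos=(-0.439,-14.834), heading=253, 5 segment(s) drawn

Start position: (0, 0)
Final position: (-0.439, -14.834)
Distance = 14.841; >= 1e-6 -> NOT closed

Answer: no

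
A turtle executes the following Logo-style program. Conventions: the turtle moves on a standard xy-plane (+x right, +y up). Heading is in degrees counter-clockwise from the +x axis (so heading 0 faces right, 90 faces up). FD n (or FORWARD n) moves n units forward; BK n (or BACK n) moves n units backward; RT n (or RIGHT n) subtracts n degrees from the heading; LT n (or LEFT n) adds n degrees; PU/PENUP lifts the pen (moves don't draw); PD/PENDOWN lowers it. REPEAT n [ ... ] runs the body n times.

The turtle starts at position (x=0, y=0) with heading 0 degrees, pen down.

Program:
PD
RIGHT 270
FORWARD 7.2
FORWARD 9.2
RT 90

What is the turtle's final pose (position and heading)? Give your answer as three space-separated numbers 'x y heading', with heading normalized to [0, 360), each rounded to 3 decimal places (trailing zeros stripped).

Answer: 0 16.4 0

Derivation:
Executing turtle program step by step:
Start: pos=(0,0), heading=0, pen down
PD: pen down
RT 270: heading 0 -> 90
FD 7.2: (0,0) -> (0,7.2) [heading=90, draw]
FD 9.2: (0,7.2) -> (0,16.4) [heading=90, draw]
RT 90: heading 90 -> 0
Final: pos=(0,16.4), heading=0, 2 segment(s) drawn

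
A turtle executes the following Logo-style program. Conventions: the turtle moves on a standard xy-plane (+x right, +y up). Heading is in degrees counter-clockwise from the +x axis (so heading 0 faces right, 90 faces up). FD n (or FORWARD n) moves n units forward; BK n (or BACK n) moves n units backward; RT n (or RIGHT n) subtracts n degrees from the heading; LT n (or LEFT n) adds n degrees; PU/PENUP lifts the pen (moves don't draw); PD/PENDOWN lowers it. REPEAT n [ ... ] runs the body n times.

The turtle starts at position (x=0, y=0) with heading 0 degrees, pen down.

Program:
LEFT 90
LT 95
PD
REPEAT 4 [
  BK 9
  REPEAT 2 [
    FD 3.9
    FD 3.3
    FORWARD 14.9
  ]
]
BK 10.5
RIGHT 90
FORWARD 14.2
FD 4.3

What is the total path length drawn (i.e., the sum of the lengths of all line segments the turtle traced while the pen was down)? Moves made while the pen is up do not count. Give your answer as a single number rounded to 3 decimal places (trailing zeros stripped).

Executing turtle program step by step:
Start: pos=(0,0), heading=0, pen down
LT 90: heading 0 -> 90
LT 95: heading 90 -> 185
PD: pen down
REPEAT 4 [
  -- iteration 1/4 --
  BK 9: (0,0) -> (8.966,0.784) [heading=185, draw]
  REPEAT 2 [
    -- iteration 1/2 --
    FD 3.9: (8.966,0.784) -> (5.081,0.444) [heading=185, draw]
    FD 3.3: (5.081,0.444) -> (1.793,0.157) [heading=185, draw]
    FD 14.9: (1.793,0.157) -> (-13.05,-1.142) [heading=185, draw]
    -- iteration 2/2 --
    FD 3.9: (-13.05,-1.142) -> (-16.935,-1.482) [heading=185, draw]
    FD 3.3: (-16.935,-1.482) -> (-20.223,-1.769) [heading=185, draw]
    FD 14.9: (-20.223,-1.769) -> (-35.066,-3.068) [heading=185, draw]
  ]
  -- iteration 2/4 --
  BK 9: (-35.066,-3.068) -> (-26.1,-2.283) [heading=185, draw]
  REPEAT 2 [
    -- iteration 1/2 --
    FD 3.9: (-26.1,-2.283) -> (-29.985,-2.623) [heading=185, draw]
    FD 3.3: (-29.985,-2.623) -> (-33.273,-2.911) [heading=185, draw]
    FD 14.9: (-33.273,-2.911) -> (-48.116,-4.21) [heading=185, draw]
    -- iteration 2/2 --
    FD 3.9: (-48.116,-4.21) -> (-52.001,-4.55) [heading=185, draw]
    FD 3.3: (-52.001,-4.55) -> (-55.289,-4.837) [heading=185, draw]
    FD 14.9: (-55.289,-4.837) -> (-70.132,-6.136) [heading=185, draw]
  ]
  -- iteration 3/4 --
  BK 9: (-70.132,-6.136) -> (-61.166,-5.351) [heading=185, draw]
  REPEAT 2 [
    -- iteration 1/2 --
    FD 3.9: (-61.166,-5.351) -> (-65.052,-5.691) [heading=185, draw]
    FD 3.3: (-65.052,-5.691) -> (-68.339,-5.979) [heading=185, draw]
    FD 14.9: (-68.339,-5.979) -> (-83.182,-7.278) [heading=185, draw]
    -- iteration 2/2 --
    FD 3.9: (-83.182,-7.278) -> (-87.067,-7.617) [heading=185, draw]
    FD 3.3: (-87.067,-7.617) -> (-90.355,-7.905) [heading=185, draw]
    FD 14.9: (-90.355,-7.905) -> (-105.198,-9.204) [heading=185, draw]
  ]
  -- iteration 4/4 --
  BK 9: (-105.198,-9.204) -> (-96.232,-8.419) [heading=185, draw]
  REPEAT 2 [
    -- iteration 1/2 --
    FD 3.9: (-96.232,-8.419) -> (-100.118,-8.759) [heading=185, draw]
    FD 3.3: (-100.118,-8.759) -> (-103.405,-9.047) [heading=185, draw]
    FD 14.9: (-103.405,-9.047) -> (-118.248,-10.345) [heading=185, draw]
    -- iteration 2/2 --
    FD 3.9: (-118.248,-10.345) -> (-122.133,-10.685) [heading=185, draw]
    FD 3.3: (-122.133,-10.685) -> (-125.421,-10.973) [heading=185, draw]
    FD 14.9: (-125.421,-10.973) -> (-140.264,-12.272) [heading=185, draw]
  ]
]
BK 10.5: (-140.264,-12.272) -> (-129.804,-11.356) [heading=185, draw]
RT 90: heading 185 -> 95
FD 14.2: (-129.804,-11.356) -> (-131.042,2.79) [heading=95, draw]
FD 4.3: (-131.042,2.79) -> (-131.417,7.073) [heading=95, draw]
Final: pos=(-131.417,7.073), heading=95, 31 segment(s) drawn

Segment lengths:
  seg 1: (0,0) -> (8.966,0.784), length = 9
  seg 2: (8.966,0.784) -> (5.081,0.444), length = 3.9
  seg 3: (5.081,0.444) -> (1.793,0.157), length = 3.3
  seg 4: (1.793,0.157) -> (-13.05,-1.142), length = 14.9
  seg 5: (-13.05,-1.142) -> (-16.935,-1.482), length = 3.9
  seg 6: (-16.935,-1.482) -> (-20.223,-1.769), length = 3.3
  seg 7: (-20.223,-1.769) -> (-35.066,-3.068), length = 14.9
  seg 8: (-35.066,-3.068) -> (-26.1,-2.283), length = 9
  seg 9: (-26.1,-2.283) -> (-29.985,-2.623), length = 3.9
  seg 10: (-29.985,-2.623) -> (-33.273,-2.911), length = 3.3
  seg 11: (-33.273,-2.911) -> (-48.116,-4.21), length = 14.9
  seg 12: (-48.116,-4.21) -> (-52.001,-4.55), length = 3.9
  seg 13: (-52.001,-4.55) -> (-55.289,-4.837), length = 3.3
  seg 14: (-55.289,-4.837) -> (-70.132,-6.136), length = 14.9
  seg 15: (-70.132,-6.136) -> (-61.166,-5.351), length = 9
  seg 16: (-61.166,-5.351) -> (-65.052,-5.691), length = 3.9
  seg 17: (-65.052,-5.691) -> (-68.339,-5.979), length = 3.3
  seg 18: (-68.339,-5.979) -> (-83.182,-7.278), length = 14.9
  seg 19: (-83.182,-7.278) -> (-87.067,-7.617), length = 3.9
  seg 20: (-87.067,-7.617) -> (-90.355,-7.905), length = 3.3
  seg 21: (-90.355,-7.905) -> (-105.198,-9.204), length = 14.9
  seg 22: (-105.198,-9.204) -> (-96.232,-8.419), length = 9
  seg 23: (-96.232,-8.419) -> (-100.118,-8.759), length = 3.9
  seg 24: (-100.118,-8.759) -> (-103.405,-9.047), length = 3.3
  seg 25: (-103.405,-9.047) -> (-118.248,-10.345), length = 14.9
  seg 26: (-118.248,-10.345) -> (-122.133,-10.685), length = 3.9
  seg 27: (-122.133,-10.685) -> (-125.421,-10.973), length = 3.3
  seg 28: (-125.421,-10.973) -> (-140.264,-12.272), length = 14.9
  seg 29: (-140.264,-12.272) -> (-129.804,-11.356), length = 10.5
  seg 30: (-129.804,-11.356) -> (-131.042,2.79), length = 14.2
  seg 31: (-131.042,2.79) -> (-131.417,7.073), length = 4.3
Total = 241.8

Answer: 241.8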